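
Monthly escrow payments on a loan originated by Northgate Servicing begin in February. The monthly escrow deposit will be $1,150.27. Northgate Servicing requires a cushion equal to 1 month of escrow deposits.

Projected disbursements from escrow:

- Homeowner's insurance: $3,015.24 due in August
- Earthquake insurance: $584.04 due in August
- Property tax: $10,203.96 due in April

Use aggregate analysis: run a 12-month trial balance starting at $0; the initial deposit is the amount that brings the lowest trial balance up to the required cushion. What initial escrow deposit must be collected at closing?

$7,903.42

Cushion = 1 × $1,150.27 = $1,150.27
Trial balance (start $0, +$1,150.27 each month, − disbursements):
  Feb: +$1,150.27 → $1,150.27
  Mar: +$1,150.27 → $2,300.54
  Apr: +$1,150.27 − $10,203.96 → -$6,753.15
  May: +$1,150.27 → -$5,602.88
  Jun: +$1,150.27 → -$4,452.61
  Jul: +$1,150.27 → -$3,302.34
  Aug: +$1,150.27 − $3,599.28 → -$5,751.35
  Sep: +$1,150.27 → -$4,601.08
  Oct: +$1,150.27 → -$3,450.81
  Nov: +$1,150.27 → -$2,300.54
  Dec: +$1,150.27 → -$1,150.27
  Jan: +$1,150.27 → $0.00
Lowest trial balance = -$6,753.15 (Apr)
Initial deposit = cushion − low point = $1,150.27 − (-$6,753.15) = $7,903.42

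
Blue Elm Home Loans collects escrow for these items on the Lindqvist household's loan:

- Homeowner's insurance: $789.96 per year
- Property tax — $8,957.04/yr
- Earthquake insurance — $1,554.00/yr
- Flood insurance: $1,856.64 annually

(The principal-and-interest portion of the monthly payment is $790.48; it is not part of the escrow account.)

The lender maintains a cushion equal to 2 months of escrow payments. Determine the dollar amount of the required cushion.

Homeowner's insurance = $789.96 annually
Property tax = $8,957.04 annually
Earthquake insurance = $1,554.00 annually
Flood insurance = $1,856.64 annually
Total per year = $13,157.64
Monthly = $13,157.64 ÷ 12 = $1,096.47
Cushion = 2 × $1,096.47 = $2,192.94

$2,192.94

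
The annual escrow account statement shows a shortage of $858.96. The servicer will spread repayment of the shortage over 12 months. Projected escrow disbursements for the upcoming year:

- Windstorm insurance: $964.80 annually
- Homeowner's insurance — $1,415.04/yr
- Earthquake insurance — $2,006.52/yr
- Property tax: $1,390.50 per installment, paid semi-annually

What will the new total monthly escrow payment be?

$668.86

Windstorm insurance: $964.80/yr
Homeowner's insurance: $1,415.04/yr
Earthquake insurance: $2,006.52/yr
Property tax: $1,390.50 × 2 = $2,781.00/yr
Yearly total = $7,167.36
Per month = $7,167.36 ÷ 12 = $597.28
Shortage per month = $858.96 ÷ 12 = $71.58
New monthly escrow = $597.28 + $71.58 = $668.86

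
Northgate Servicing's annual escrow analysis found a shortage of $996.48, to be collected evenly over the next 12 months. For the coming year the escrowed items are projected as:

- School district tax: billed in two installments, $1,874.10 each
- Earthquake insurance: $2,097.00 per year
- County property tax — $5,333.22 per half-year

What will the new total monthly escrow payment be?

$1,459.01

School district tax = $1,874.10 × 2 = $3,748.20 per year
Earthquake insurance = $2,097.00 per year
County property tax = $5,333.22 × 2 = $10,666.44 per year
Combined annual = $3,748.20 + $2,097.00 + $10,666.44 = $16,511.64
Base monthly escrow = $16,511.64 / 12 = $1,375.97
Shortage per month = $996.48 ÷ 12 = $83.04
Adjusted monthly = $1,375.97 + $83.04 = $1,459.01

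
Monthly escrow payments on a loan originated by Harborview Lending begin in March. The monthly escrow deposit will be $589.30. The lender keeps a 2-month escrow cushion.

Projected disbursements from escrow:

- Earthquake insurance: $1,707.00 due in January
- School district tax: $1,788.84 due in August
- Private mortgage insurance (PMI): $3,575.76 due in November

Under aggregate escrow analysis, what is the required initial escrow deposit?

Cushion = 2 × $589.30 = $1,178.60
Trial balance (start $0, +$589.30 each month, − disbursements):
  Mar: +$589.30 → $589.30
  Apr: +$589.30 → $1,178.60
  May: +$589.30 → $1,767.90
  Jun: +$589.30 → $2,357.20
  Jul: +$589.30 → $2,946.50
  Aug: +$589.30 − $1,788.84 → $1,746.96
  Sep: +$589.30 → $2,336.26
  Oct: +$589.30 → $2,925.56
  Nov: +$589.30 − $3,575.76 → -$60.90
  Dec: +$589.30 → $528.40
  Jan: +$589.30 − $1,707.00 → -$589.30
  Feb: +$589.30 → $0.00
Lowest trial balance = -$589.30 (Jan)
Initial deposit = cushion − low point = $1,178.60 − (-$589.30) = $1,767.90

$1,767.90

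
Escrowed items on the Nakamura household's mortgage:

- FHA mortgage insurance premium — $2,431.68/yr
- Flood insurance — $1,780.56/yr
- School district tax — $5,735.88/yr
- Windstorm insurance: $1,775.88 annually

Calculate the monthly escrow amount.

$977.00

FHA mortgage insurance premium — $2,431.68
Flood insurance — $1,780.56
School district tax — $5,735.88
Windstorm insurance — $1,775.88
Total annual escrow = $11,724.00
Per month = $11,724.00 / 12 = $977.00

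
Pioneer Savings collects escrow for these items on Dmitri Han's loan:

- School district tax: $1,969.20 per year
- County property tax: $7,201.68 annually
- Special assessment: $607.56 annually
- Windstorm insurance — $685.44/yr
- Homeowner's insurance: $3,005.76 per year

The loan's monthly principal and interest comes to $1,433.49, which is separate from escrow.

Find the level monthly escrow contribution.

$1,122.47

School district tax: $1,969.20 per year
County property tax: $7,201.68 per year
Special assessment: $607.56 per year
Windstorm insurance: $685.44 per year
Homeowner's insurance: $3,005.76 per year
Yearly total = $13,469.64
Base monthly escrow = $13,469.64 / 12 = $1,122.47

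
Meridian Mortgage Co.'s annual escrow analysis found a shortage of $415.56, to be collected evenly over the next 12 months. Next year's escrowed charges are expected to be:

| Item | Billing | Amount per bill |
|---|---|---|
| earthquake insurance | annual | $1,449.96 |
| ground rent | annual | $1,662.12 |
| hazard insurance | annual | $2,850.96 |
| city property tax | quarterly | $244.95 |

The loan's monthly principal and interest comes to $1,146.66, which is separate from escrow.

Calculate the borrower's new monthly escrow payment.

Earthquake insurance — $1,449.96 per year
Ground rent — $1,662.12 per year
Hazard insurance — $2,850.96 per year
City property tax — $244.95 × 4 = $979.80 per year
Total per year = $1,449.96 + $1,662.12 + $2,850.96 + $979.80 = $6,942.84
Base monthly escrow = $6,942.84 / 12 = $578.57
Monthly shortage recovery: $415.56 / 12 = $34.63
New monthly escrow = $578.57 + $34.63 = $613.20

$613.20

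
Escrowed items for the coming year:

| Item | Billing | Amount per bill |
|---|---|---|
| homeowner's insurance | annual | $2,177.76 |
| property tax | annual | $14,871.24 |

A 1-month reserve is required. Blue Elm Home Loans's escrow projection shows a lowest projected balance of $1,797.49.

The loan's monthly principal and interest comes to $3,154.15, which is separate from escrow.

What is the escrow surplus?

Homeowner's insurance — $2,177.76 annually
Property tax — $14,871.24 annually
Annual escrow total = $2,177.76 + $14,871.24 = $17,049.00
Base monthly escrow = $17,049.00 / 12 = $1,420.75
Required cushion = 1 × $1,420.75 = $1,420.75
Surplus = $1,797.49 − $1,420.75 = $376.74

$376.74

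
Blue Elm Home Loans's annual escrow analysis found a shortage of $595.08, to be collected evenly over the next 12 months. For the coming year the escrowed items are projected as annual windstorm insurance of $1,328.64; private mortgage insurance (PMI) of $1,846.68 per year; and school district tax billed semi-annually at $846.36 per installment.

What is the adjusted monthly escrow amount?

Windstorm insurance: $1,328.64 per year
Private mortgage insurance (PMI): $1,846.68 per year
School district tax: $846.36 × 2 = $1,692.72 per year
Annual escrow total = $4,868.04
Monthly escrow = $4,868.04 / 12 = $405.67
Shortage per month = $595.08 ÷ 12 = $49.59
New monthly escrow = $405.67 + $49.59 = $455.26

$455.26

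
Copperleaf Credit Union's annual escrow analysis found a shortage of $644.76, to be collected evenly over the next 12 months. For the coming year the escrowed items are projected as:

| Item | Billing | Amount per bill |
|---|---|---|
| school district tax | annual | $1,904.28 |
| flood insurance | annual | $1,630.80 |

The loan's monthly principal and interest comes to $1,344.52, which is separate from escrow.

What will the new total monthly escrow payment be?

$348.32

School district tax: $1,904.28 per year
Flood insurance: $1,630.80 per year
Annual escrow total = $3,535.08
Monthly escrow = $3,535.08 / 12 = $294.59
Shortage spread = $644.76 ÷ 12 = $53.73/mo
New monthly escrow = $294.59 + $53.73 = $348.32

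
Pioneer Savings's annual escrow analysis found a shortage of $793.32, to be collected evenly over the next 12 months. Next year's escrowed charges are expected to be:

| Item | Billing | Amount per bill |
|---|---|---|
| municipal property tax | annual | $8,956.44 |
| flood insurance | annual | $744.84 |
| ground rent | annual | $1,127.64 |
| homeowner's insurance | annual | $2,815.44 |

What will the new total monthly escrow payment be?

Municipal property tax = $8,956.44 per year
Flood insurance = $744.84 per year
Ground rent = $1,127.64 per year
Homeowner's insurance = $2,815.44 per year
Yearly total = $8,956.44 + $744.84 + $1,127.64 + $2,815.44 = $13,644.36
Monthly = $13,644.36 / 12 = $1,137.03
Shortage spread = $793.32 / 12 = $66.11/mo
New monthly escrow = $1,137.03 + $66.11 = $1,203.14

$1,203.14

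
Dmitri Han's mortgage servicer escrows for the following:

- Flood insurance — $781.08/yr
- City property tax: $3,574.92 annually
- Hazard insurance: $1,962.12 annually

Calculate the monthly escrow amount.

Flood insurance: $781.08/yr
City property tax: $3,574.92/yr
Hazard insurance: $1,962.12/yr
Combined annual = $6,318.12
Base monthly escrow = $6,318.12 ÷ 12 = $526.51

$526.51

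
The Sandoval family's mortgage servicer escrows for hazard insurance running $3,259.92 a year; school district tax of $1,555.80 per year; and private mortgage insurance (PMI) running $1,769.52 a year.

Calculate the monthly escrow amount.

Hazard insurance: $3,259.92/yr
School district tax: $1,555.80/yr
Private mortgage insurance (PMI): $1,769.52/yr
Combined annual = $3,259.92 + $1,555.80 + $1,769.52 = $6,585.24
Base monthly escrow = $6,585.24 ÷ 12 = $548.77

$548.77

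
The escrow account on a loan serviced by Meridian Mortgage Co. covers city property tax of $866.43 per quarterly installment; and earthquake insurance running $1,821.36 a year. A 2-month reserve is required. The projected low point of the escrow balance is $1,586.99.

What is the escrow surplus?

City property tax = $866.43 × 4 = $3,465.72 annually
Earthquake insurance = $1,821.36 annually
Yearly total = $3,465.72 + $1,821.36 = $5,287.08
Per month = $5,287.08 ÷ 12 = $440.59
Required reserve = 2 × $440.59 = $881.18
Surplus = $1,586.99 − $881.18 = $705.81

$705.81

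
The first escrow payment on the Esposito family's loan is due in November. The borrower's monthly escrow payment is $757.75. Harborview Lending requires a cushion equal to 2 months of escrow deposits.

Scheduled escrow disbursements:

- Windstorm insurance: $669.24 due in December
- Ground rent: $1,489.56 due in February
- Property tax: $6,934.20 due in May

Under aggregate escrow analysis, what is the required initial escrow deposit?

Cushion = 2 × $757.75 = $1,515.50
Trial balance (start $0, +$757.75 each month, − disbursements):
  Nov: +$757.75 → $757.75
  Dec: +$757.75 − $669.24 → $846.26
  Jan: +$757.75 → $1,604.01
  Feb: +$757.75 − $1,489.56 → $872.20
  Mar: +$757.75 → $1,629.95
  Apr: +$757.75 → $2,387.70
  May: +$757.75 − $6,934.20 → -$3,788.75
  Jun: +$757.75 → -$3,031.00
  Jul: +$757.75 → -$2,273.25
  Aug: +$757.75 → -$1,515.50
  Sep: +$757.75 → -$757.75
  Oct: +$757.75 → $0.00
Lowest trial balance = -$3,788.75 (May)
Initial deposit = cushion − low point = $1,515.50 − (-$3,788.75) = $5,304.25

$5,304.25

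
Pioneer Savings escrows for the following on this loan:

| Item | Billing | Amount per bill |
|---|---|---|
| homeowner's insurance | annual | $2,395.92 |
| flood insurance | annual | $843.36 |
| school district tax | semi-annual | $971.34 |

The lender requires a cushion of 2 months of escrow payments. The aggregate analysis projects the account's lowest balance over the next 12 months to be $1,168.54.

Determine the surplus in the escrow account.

$304.88

Homeowner's insurance = $2,395.92/yr
Flood insurance = $843.36/yr
School district tax = $971.34 × 2 = $1,942.68/yr
Annual escrow total = $5,181.96
Base monthly escrow = $5,181.96 / 12 = $431.83
Required cushion = 2 × $431.83 = $863.66
Surplus = $1,168.54 − $863.66 = $304.88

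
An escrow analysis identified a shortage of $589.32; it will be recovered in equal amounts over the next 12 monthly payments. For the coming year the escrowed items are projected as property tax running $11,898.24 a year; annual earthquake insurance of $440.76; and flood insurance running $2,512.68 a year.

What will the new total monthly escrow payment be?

Property tax = $11,898.24 per year
Earthquake insurance = $440.76 per year
Flood insurance = $2,512.68 per year
Combined annual = $11,898.24 + $440.76 + $2,512.68 = $14,851.68
Base monthly escrow = $14,851.68 ÷ 12 = $1,237.64
Monthly shortage recovery: $589.32 ÷ 12 = $49.11
New monthly escrow = $1,237.64 + $49.11 = $1,286.75

$1,286.75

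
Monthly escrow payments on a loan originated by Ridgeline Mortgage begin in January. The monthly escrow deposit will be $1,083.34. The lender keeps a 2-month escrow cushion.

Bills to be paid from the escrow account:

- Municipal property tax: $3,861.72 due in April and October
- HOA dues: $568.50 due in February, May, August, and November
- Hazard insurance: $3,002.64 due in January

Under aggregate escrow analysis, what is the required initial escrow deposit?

$5,266.18

Cushion = 2 × $1,083.34 = $2,166.68
Trial balance (start $0, +$1,083.34 each month, − disbursements):
  Jan: +$1,083.34 − $3,002.64 → -$1,919.30
  Feb: +$1,083.34 − $568.50 → -$1,404.46
  Mar: +$1,083.34 → -$321.12
  Apr: +$1,083.34 − $3,861.72 → -$3,099.50
  May: +$1,083.34 − $568.50 → -$2,584.66
  Jun: +$1,083.34 → -$1,501.32
  Jul: +$1,083.34 → -$417.98
  Aug: +$1,083.34 − $568.50 → $96.86
  Sep: +$1,083.34 → $1,180.20
  Oct: +$1,083.34 − $3,861.72 → -$1,598.18
  Nov: +$1,083.34 − $568.50 → -$1,083.34
  Dec: +$1,083.34 → $0.00
Lowest trial balance = -$3,099.50 (Apr)
Initial deposit = cushion − low point = $2,166.68 − (-$3,099.50) = $5,266.18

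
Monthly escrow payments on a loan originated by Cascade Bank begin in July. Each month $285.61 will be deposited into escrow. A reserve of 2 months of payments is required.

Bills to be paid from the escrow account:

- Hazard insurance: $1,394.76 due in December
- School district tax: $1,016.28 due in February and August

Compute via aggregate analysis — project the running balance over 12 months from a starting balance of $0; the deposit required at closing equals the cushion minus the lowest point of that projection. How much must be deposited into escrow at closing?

Cushion = 2 × $285.61 = $571.22
Trial balance (start $0, +$285.61 each month, − disbursements):
  Jul: +$285.61 → $285.61
  Aug: +$285.61 − $1,016.28 → -$445.06
  Sep: +$285.61 → -$159.45
  Oct: +$285.61 → $126.16
  Nov: +$285.61 → $411.77
  Dec: +$285.61 − $1,394.76 → -$697.38
  Jan: +$285.61 → -$411.77
  Feb: +$285.61 − $1,016.28 → -$1,142.44
  Mar: +$285.61 → -$856.83
  Apr: +$285.61 → -$571.22
  May: +$285.61 → -$285.61
  Jun: +$285.61 → $0.00
Lowest trial balance = -$1,142.44 (Feb)
Initial deposit = cushion − low point = $571.22 − (-$1,142.44) = $1,713.66

$1,713.66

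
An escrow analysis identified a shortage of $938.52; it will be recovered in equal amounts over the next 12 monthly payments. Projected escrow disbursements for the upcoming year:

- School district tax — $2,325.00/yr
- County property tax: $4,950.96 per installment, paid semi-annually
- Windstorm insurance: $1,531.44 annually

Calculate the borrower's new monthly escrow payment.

$1,224.74

School district tax: $2,325.00 per year
County property tax: $4,950.96 × 2 = $9,901.92 per year
Windstorm insurance: $1,531.44 per year
Yearly total = $2,325.00 + $9,901.92 + $1,531.44 = $13,758.36
Per month = $13,758.36 / 12 = $1,146.53
Monthly shortage recovery: $938.52 ÷ 12 = $78.21
Adjusted monthly = $1,146.53 + $78.21 = $1,224.74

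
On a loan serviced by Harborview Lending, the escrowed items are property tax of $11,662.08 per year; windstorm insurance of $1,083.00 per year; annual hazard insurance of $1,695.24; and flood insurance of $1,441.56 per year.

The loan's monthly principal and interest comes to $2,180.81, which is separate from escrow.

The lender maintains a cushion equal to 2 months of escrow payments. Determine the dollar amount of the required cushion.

$2,646.98

Property tax = $11,662.08/yr
Windstorm insurance = $1,083.00/yr
Hazard insurance = $1,695.24/yr
Flood insurance = $1,441.56/yr
Total per year = $11,662.08 + $1,083.00 + $1,695.24 + $1,441.56 = $15,881.88
Monthly escrow = $15,881.88 / 12 = $1,323.49
Cushion = 2 × $1,323.49 = $2,646.98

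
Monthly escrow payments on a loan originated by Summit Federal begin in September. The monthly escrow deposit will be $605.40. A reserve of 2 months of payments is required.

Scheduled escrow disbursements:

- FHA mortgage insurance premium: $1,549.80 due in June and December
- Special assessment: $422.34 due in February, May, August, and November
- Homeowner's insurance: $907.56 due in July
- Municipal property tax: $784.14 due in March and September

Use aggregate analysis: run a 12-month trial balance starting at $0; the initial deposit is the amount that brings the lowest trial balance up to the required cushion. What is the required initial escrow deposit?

Cushion = 2 × $605.40 = $1,210.80
Trial balance (start $0, +$605.40 each month, − disbursements):
  Sep: +$605.40 − $784.14 → -$178.74
  Oct: +$605.40 → $426.66
  Nov: +$605.40 − $422.34 → $609.72
  Dec: +$605.40 − $1,549.80 → -$334.68
  Jan: +$605.40 → $270.72
  Feb: +$605.40 − $422.34 → $453.78
  Mar: +$605.40 − $784.14 → $275.04
  Apr: +$605.40 → $880.44
  May: +$605.40 − $422.34 → $1,063.50
  Jun: +$605.40 − $1,549.80 → $119.10
  Jul: +$605.40 − $907.56 → -$183.06
  Aug: +$605.40 − $422.34 → $0.00
Lowest trial balance = -$334.68 (Dec)
Initial deposit = cushion − low point = $1,210.80 − (-$334.68) = $1,545.48

$1,545.48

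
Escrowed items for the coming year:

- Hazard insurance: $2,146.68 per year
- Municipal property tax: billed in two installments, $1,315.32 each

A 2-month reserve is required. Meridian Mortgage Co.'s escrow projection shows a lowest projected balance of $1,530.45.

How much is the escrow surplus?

Hazard insurance: $2,146.68 per year
Municipal property tax: $1,315.32 × 2 = $2,630.64 per year
Combined annual = $4,777.32
Monthly = $4,777.32 ÷ 12 = $398.11
Cushion = 2 × $398.11 = $796.22
Excess over cushion: $1,530.45 − $796.22 = $734.23

$734.23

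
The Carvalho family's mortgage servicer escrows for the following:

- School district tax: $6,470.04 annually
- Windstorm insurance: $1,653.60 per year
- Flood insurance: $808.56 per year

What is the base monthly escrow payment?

School district tax — $6,470.04/yr
Windstorm insurance — $1,653.60/yr
Flood insurance — $808.56/yr
Combined annual = $8,932.20
Base monthly escrow = $8,932.20 ÷ 12 = $744.35

$744.35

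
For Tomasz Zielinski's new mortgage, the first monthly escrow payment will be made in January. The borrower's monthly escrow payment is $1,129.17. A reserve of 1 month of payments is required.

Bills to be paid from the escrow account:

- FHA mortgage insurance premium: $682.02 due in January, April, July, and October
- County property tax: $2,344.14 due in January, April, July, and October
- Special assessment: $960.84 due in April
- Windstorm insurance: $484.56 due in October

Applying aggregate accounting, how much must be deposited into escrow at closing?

$3,625.65

Cushion = 1 × $1,129.17 = $1,129.17
Trial balance (start $0, +$1,129.17 each month, − disbursements):
  Jan: +$1,129.17 − $3,026.16 → -$1,896.99
  Feb: +$1,129.17 → -$767.82
  Mar: +$1,129.17 → $361.35
  Apr: +$1,129.17 − $3,987.00 → -$2,496.48
  May: +$1,129.17 → -$1,367.31
  Jun: +$1,129.17 → -$238.14
  Jul: +$1,129.17 − $3,026.16 → -$2,135.13
  Aug: +$1,129.17 → -$1,005.96
  Sep: +$1,129.17 → $123.21
  Oct: +$1,129.17 − $3,510.72 → -$2,258.34
  Nov: +$1,129.17 → -$1,129.17
  Dec: +$1,129.17 → $0.00
Lowest trial balance = -$2,496.48 (Apr)
Initial deposit = cushion − low point = $1,129.17 − (-$2,496.48) = $3,625.65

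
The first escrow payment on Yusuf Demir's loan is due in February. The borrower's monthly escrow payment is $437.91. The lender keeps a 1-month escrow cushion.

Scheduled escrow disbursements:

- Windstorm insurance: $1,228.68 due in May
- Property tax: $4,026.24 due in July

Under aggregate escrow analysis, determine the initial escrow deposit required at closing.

Cushion = 1 × $437.91 = $437.91
Trial balance (start $0, +$437.91 each month, − disbursements):
  Feb: +$437.91 → $437.91
  Mar: +$437.91 → $875.82
  Apr: +$437.91 → $1,313.73
  May: +$437.91 − $1,228.68 → $522.96
  Jun: +$437.91 → $960.87
  Jul: +$437.91 − $4,026.24 → -$2,627.46
  Aug: +$437.91 → -$2,189.55
  Sep: +$437.91 → -$1,751.64
  Oct: +$437.91 → -$1,313.73
  Nov: +$437.91 → -$875.82
  Dec: +$437.91 → -$437.91
  Jan: +$437.91 → $0.00
Lowest trial balance = -$2,627.46 (Jul)
Initial deposit = cushion − low point = $437.91 − (-$2,627.46) = $3,065.37

$3,065.37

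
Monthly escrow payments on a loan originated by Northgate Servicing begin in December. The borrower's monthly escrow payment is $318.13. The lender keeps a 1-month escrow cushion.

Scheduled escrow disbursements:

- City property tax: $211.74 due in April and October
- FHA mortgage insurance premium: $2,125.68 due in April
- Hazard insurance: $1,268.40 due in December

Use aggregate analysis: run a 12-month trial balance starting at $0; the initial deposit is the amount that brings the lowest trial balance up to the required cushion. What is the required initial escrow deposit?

Cushion = 1 × $318.13 = $318.13
Trial balance (start $0, +$318.13 each month, − disbursements):
  Dec: +$318.13 − $1,268.40 → -$950.27
  Jan: +$318.13 → -$632.14
  Feb: +$318.13 → -$314.01
  Mar: +$318.13 → $4.12
  Apr: +$318.13 − $2,337.42 → -$2,015.17
  May: +$318.13 → -$1,697.04
  Jun: +$318.13 → -$1,378.91
  Jul: +$318.13 → -$1,060.78
  Aug: +$318.13 → -$742.65
  Sep: +$318.13 → -$424.52
  Oct: +$318.13 − $211.74 → -$318.13
  Nov: +$318.13 → $0.00
Lowest trial balance = -$2,015.17 (Apr)
Initial deposit = cushion − low point = $318.13 − (-$2,015.17) = $2,333.30

$2,333.30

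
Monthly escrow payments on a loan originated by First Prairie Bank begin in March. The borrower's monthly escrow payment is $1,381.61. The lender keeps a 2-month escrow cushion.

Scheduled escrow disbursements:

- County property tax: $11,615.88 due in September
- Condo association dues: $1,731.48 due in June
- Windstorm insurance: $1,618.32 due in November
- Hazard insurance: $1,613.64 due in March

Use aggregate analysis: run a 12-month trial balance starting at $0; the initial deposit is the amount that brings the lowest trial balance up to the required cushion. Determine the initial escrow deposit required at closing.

Cushion = 2 × $1,381.61 = $2,763.22
Trial balance (start $0, +$1,381.61 each month, − disbursements):
  Mar: +$1,381.61 − $1,613.64 → -$232.03
  Apr: +$1,381.61 → $1,149.58
  May: +$1,381.61 → $2,531.19
  Jun: +$1,381.61 − $1,731.48 → $2,181.32
  Jul: +$1,381.61 → $3,562.93
  Aug: +$1,381.61 → $4,944.54
  Sep: +$1,381.61 − $11,615.88 → -$5,289.73
  Oct: +$1,381.61 → -$3,908.12
  Nov: +$1,381.61 − $1,618.32 → -$4,144.83
  Dec: +$1,381.61 → -$2,763.22
  Jan: +$1,381.61 → -$1,381.61
  Feb: +$1,381.61 → $0.00
Lowest trial balance = -$5,289.73 (Sep)
Initial deposit = cushion − low point = $2,763.22 − (-$5,289.73) = $8,052.95

$8,052.95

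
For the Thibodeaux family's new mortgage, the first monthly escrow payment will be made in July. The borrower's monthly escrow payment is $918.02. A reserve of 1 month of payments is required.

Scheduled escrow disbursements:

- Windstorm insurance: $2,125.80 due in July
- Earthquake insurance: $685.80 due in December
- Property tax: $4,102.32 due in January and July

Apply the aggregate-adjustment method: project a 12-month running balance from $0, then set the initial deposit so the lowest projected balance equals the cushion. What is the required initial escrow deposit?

Cushion = 1 × $918.02 = $918.02
Trial balance (start $0, +$918.02 each month, − disbursements):
  Jul: +$918.02 − $6,228.12 → -$5,310.10
  Aug: +$918.02 → -$4,392.08
  Sep: +$918.02 → -$3,474.06
  Oct: +$918.02 → -$2,556.04
  Nov: +$918.02 → -$1,638.02
  Dec: +$918.02 − $685.80 → -$1,405.80
  Jan: +$918.02 − $4,102.32 → -$4,590.10
  Feb: +$918.02 → -$3,672.08
  Mar: +$918.02 → -$2,754.06
  Apr: +$918.02 → -$1,836.04
  May: +$918.02 → -$918.02
  Jun: +$918.02 → $0.00
Lowest trial balance = -$5,310.10 (Jul)
Initial deposit = cushion − low point = $918.02 − (-$5,310.10) = $6,228.12

$6,228.12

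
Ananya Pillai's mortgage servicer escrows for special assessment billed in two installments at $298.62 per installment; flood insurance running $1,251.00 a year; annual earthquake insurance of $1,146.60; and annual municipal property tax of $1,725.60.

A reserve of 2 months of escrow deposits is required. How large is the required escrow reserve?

Special assessment: $298.62 × 2 = $597.24 annually
Flood insurance: $1,251.00 annually
Earthquake insurance: $1,146.60 annually
Municipal property tax: $1,725.60 annually
Total annual escrow = $597.24 + $1,251.00 + $1,146.60 + $1,725.60 = $4,720.44
Base monthly escrow = $4,720.44 ÷ 12 = $393.37
Required cushion = 2 × $393.37 = $786.74

$786.74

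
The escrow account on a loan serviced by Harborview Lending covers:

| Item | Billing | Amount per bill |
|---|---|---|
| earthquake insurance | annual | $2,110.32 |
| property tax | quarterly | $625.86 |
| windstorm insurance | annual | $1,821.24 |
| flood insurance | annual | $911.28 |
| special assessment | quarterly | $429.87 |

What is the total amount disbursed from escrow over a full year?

Earthquake insurance = $2,110.32 per year
Property tax = $625.86 × 4 = $2,503.44 per year
Windstorm insurance = $1,821.24 per year
Flood insurance = $911.28 per year
Special assessment = $429.87 × 4 = $1,719.48 per year
Total annual escrow = $9,065.76

$9,065.76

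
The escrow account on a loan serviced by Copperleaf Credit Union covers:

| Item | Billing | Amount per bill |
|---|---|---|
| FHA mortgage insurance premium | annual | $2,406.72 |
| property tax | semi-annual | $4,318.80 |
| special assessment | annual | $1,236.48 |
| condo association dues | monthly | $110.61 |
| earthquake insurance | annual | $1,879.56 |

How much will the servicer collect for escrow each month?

$1,290.64

FHA mortgage insurance premium — $2,406.72 per year
Property tax — $4,318.80 × 2 = $8,637.60 per year
Special assessment — $1,236.48 per year
Condo association dues — $110.61 × 12 = $1,327.32 per year
Earthquake insurance — $1,879.56 per year
Annual escrow total = $15,487.68
Monthly = $15,487.68 / 12 = $1,290.64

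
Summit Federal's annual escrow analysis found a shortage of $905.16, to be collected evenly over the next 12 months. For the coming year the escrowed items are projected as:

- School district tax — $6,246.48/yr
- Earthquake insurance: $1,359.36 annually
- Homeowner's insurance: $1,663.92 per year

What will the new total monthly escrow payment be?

$847.91

School district tax: $6,246.48
Earthquake insurance: $1,359.36
Homeowner's insurance: $1,663.92
Total per year = $9,269.76
Monthly = $9,269.76 / 12 = $772.48
Monthly shortage recovery: $905.16 ÷ 12 = $75.43
Adjusted monthly = $772.48 + $75.43 = $847.91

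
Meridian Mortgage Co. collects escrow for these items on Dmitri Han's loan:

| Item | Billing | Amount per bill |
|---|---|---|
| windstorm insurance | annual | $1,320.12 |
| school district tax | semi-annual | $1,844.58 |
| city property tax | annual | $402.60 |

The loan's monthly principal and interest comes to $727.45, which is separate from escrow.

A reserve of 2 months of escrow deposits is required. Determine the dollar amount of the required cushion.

Windstorm insurance — $1,320.12 annually
School district tax — $1,844.58 × 2 = $3,689.16 annually
City property tax — $402.60 annually
Total annual escrow = $5,411.88
Per month = $5,411.88 ÷ 12 = $450.99
Required cushion = 2 × $450.99 = $901.98

$901.98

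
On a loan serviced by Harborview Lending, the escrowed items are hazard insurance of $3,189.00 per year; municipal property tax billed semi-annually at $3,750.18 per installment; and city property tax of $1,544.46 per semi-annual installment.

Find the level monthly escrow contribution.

Hazard insurance: $3,189.00
Municipal property tax: $3,750.18 × 2 = $7,500.36
City property tax: $1,544.46 × 2 = $3,088.92
Annual escrow total = $3,189.00 + $7,500.36 + $3,088.92 = $13,778.28
Base monthly escrow = $13,778.28 ÷ 12 = $1,148.19

$1,148.19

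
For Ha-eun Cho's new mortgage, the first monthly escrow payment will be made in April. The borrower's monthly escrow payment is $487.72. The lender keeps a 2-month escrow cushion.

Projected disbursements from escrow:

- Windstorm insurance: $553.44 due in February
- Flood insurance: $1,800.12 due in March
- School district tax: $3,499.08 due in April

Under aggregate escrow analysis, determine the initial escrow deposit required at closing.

$3,986.80

Cushion = 2 × $487.72 = $975.44
Trial balance (start $0, +$487.72 each month, − disbursements):
  Apr: +$487.72 − $3,499.08 → -$3,011.36
  May: +$487.72 → -$2,523.64
  Jun: +$487.72 → -$2,035.92
  Jul: +$487.72 → -$1,548.20
  Aug: +$487.72 → -$1,060.48
  Sep: +$487.72 → -$572.76
  Oct: +$487.72 → -$85.04
  Nov: +$487.72 → $402.68
  Dec: +$487.72 → $890.40
  Jan: +$487.72 → $1,378.12
  Feb: +$487.72 − $553.44 → $1,312.40
  Mar: +$487.72 − $1,800.12 → $0.00
Lowest trial balance = -$3,011.36 (Apr)
Initial deposit = cushion − low point = $975.44 − (-$3,011.36) = $3,986.80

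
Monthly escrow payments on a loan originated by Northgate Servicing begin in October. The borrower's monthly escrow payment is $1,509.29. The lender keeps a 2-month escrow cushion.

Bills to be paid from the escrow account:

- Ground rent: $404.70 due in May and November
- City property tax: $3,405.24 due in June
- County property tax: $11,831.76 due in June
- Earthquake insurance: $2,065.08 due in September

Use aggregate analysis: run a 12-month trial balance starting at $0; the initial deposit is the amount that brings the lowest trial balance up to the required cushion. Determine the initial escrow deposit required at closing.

$5,481.37

Cushion = 2 × $1,509.29 = $3,018.58
Trial balance (start $0, +$1,509.29 each month, − disbursements):
  Oct: +$1,509.29 → $1,509.29
  Nov: +$1,509.29 − $404.70 → $2,613.88
  Dec: +$1,509.29 → $4,123.17
  Jan: +$1,509.29 → $5,632.46
  Feb: +$1,509.29 → $7,141.75
  Mar: +$1,509.29 → $8,651.04
  Apr: +$1,509.29 → $10,160.33
  May: +$1,509.29 − $404.70 → $11,264.92
  Jun: +$1,509.29 − $15,237.00 → -$2,462.79
  Jul: +$1,509.29 → -$953.50
  Aug: +$1,509.29 → $555.79
  Sep: +$1,509.29 − $2,065.08 → $0.00
Lowest trial balance = -$2,462.79 (Jun)
Initial deposit = cushion − low point = $3,018.58 − (-$2,462.79) = $5,481.37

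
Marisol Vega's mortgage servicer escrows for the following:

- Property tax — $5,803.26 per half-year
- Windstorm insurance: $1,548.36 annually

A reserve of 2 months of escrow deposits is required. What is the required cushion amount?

$2,192.48

Property tax — $5,803.26 × 2 = $11,606.52/yr
Windstorm insurance — $1,548.36/yr
Total per year = $11,606.52 + $1,548.36 = $13,154.88
Base monthly escrow = $13,154.88 / 12 = $1,096.24
Required cushion = 2 × $1,096.24 = $2,192.48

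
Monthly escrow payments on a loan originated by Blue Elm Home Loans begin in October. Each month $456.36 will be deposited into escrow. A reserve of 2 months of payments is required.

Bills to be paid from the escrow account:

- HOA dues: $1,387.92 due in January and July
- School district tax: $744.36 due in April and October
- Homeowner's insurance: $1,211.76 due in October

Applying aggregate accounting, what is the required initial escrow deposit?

$2,431.32

Cushion = 2 × $456.36 = $912.72
Trial balance (start $0, +$456.36 each month, − disbursements):
  Oct: +$456.36 − $1,956.12 → -$1,499.76
  Nov: +$456.36 → -$1,043.40
  Dec: +$456.36 → -$587.04
  Jan: +$456.36 − $1,387.92 → -$1,518.60
  Feb: +$456.36 → -$1,062.24
  Mar: +$456.36 → -$605.88
  Apr: +$456.36 − $744.36 → -$893.88
  May: +$456.36 → -$437.52
  Jun: +$456.36 → $18.84
  Jul: +$456.36 − $1,387.92 → -$912.72
  Aug: +$456.36 → -$456.36
  Sep: +$456.36 → $0.00
Lowest trial balance = -$1,518.60 (Jan)
Initial deposit = cushion − low point = $912.72 − (-$1,518.60) = $2,431.32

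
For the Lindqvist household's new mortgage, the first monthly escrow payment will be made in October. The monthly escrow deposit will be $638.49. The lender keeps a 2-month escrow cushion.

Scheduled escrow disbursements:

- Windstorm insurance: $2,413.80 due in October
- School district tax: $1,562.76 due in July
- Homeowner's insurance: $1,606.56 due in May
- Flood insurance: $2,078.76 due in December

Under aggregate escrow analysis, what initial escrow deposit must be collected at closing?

$3,854.07

Cushion = 2 × $638.49 = $1,276.98
Trial balance (start $0, +$638.49 each month, − disbursements):
  Oct: +$638.49 − $2,413.80 → -$1,775.31
  Nov: +$638.49 → -$1,136.82
  Dec: +$638.49 − $2,078.76 → -$2,577.09
  Jan: +$638.49 → -$1,938.60
  Feb: +$638.49 → -$1,300.11
  Mar: +$638.49 → -$661.62
  Apr: +$638.49 → -$23.13
  May: +$638.49 − $1,606.56 → -$991.20
  Jun: +$638.49 → -$352.71
  Jul: +$638.49 − $1,562.76 → -$1,276.98
  Aug: +$638.49 → -$638.49
  Sep: +$638.49 → $0.00
Lowest trial balance = -$2,577.09 (Dec)
Initial deposit = cushion − low point = $1,276.98 − (-$2,577.09) = $3,854.07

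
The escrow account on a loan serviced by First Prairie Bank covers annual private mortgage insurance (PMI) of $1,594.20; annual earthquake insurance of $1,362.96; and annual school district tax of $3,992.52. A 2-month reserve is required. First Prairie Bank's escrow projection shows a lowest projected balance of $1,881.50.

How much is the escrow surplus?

Private mortgage insurance (PMI) — $1,594.20/yr
Earthquake insurance — $1,362.96/yr
School district tax — $3,992.52/yr
Combined annual = $6,949.68
Base monthly escrow = $6,949.68 ÷ 12 = $579.14
Required cushion = 2 × $579.14 = $1,158.28
Surplus = $1,881.50 − $1,158.28 = $723.22

$723.22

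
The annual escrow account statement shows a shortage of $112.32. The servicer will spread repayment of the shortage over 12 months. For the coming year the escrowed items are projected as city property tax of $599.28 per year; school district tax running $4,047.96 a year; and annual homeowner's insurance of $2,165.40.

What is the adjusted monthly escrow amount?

City property tax: $599.28 annually
School district tax: $4,047.96 annually
Homeowner's insurance: $2,165.40 annually
Combined annual = $599.28 + $4,047.96 + $2,165.40 = $6,812.64
Per month = $6,812.64 / 12 = $567.72
Monthly shortage recovery: $112.32 / 12 = $9.36
Adjusted monthly = $567.72 + $9.36 = $577.08

$577.08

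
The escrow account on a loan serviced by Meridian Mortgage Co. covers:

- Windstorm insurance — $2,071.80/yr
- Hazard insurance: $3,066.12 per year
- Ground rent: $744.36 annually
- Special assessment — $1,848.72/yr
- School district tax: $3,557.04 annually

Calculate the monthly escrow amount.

$940.67

Windstorm insurance = $2,071.80
Hazard insurance = $3,066.12
Ground rent = $744.36
Special assessment = $1,848.72
School district tax = $3,557.04
Annual escrow total = $2,071.80 + $3,066.12 + $744.36 + $1,848.72 + $3,557.04 = $11,288.04
Monthly = $11,288.04 / 12 = $940.67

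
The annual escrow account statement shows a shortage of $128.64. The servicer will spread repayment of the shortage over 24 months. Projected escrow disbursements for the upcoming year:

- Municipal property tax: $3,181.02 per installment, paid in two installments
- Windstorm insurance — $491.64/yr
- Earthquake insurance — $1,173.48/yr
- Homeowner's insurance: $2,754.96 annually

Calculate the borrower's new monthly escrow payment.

$903.87

Municipal property tax: $3,181.02 × 2 = $6,362.04/yr
Windstorm insurance: $491.64/yr
Earthquake insurance: $1,173.48/yr
Homeowner's insurance: $2,754.96/yr
Total annual escrow = $10,782.12
Base monthly escrow = $10,782.12 / 12 = $898.51
Monthly shortage recovery: $128.64 / 24 = $5.36
New monthly escrow = $898.51 + $5.36 = $903.87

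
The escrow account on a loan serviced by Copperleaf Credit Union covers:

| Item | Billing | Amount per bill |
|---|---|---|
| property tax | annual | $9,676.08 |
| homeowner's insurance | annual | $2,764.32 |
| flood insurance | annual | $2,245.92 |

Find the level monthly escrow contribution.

Property tax = $9,676.08 per year
Homeowner's insurance = $2,764.32 per year
Flood insurance = $2,245.92 per year
Annual escrow total = $14,686.32
Per month = $14,686.32 ÷ 12 = $1,223.86

$1,223.86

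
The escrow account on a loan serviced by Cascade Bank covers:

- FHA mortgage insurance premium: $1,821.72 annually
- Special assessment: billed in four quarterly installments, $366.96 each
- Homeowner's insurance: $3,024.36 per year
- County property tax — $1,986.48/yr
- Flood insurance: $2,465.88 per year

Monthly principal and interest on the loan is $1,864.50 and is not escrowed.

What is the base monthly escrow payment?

$897.19

FHA mortgage insurance premium — $1,821.72 per year
Special assessment — $366.96 × 4 = $1,467.84 per year
Homeowner's insurance — $3,024.36 per year
County property tax — $1,986.48 per year
Flood insurance — $2,465.88 per year
Total per year = $10,766.28
Per month = $10,766.28 / 12 = $897.19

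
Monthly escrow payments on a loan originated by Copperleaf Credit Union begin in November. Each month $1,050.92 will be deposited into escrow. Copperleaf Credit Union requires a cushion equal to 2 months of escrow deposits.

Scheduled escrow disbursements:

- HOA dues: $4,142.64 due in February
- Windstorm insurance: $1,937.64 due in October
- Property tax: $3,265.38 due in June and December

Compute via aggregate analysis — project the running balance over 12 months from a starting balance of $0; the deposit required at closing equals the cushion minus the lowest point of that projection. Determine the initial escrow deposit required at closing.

$5,306.18

Cushion = 2 × $1,050.92 = $2,101.84
Trial balance (start $0, +$1,050.92 each month, − disbursements):
  Nov: +$1,050.92 → $1,050.92
  Dec: +$1,050.92 − $3,265.38 → -$1,163.54
  Jan: +$1,050.92 → -$112.62
  Feb: +$1,050.92 − $4,142.64 → -$3,204.34
  Mar: +$1,050.92 → -$2,153.42
  Apr: +$1,050.92 → -$1,102.50
  May: +$1,050.92 → -$51.58
  Jun: +$1,050.92 − $3,265.38 → -$2,266.04
  Jul: +$1,050.92 → -$1,215.12
  Aug: +$1,050.92 → -$164.20
  Sep: +$1,050.92 → $886.72
  Oct: +$1,050.92 − $1,937.64 → $0.00
Lowest trial balance = -$3,204.34 (Feb)
Initial deposit = cushion − low point = $2,101.84 − (-$3,204.34) = $5,306.18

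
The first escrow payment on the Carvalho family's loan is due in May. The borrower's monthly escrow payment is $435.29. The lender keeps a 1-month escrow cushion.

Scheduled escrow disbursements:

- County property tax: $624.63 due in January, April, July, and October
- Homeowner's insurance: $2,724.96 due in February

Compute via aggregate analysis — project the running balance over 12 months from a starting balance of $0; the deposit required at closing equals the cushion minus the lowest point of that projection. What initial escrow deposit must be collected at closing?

Cushion = 1 × $435.29 = $435.29
Trial balance (start $0, +$435.29 each month, − disbursements):
  May: +$435.29 → $435.29
  Jun: +$435.29 → $870.58
  Jul: +$435.29 − $624.63 → $681.24
  Aug: +$435.29 → $1,116.53
  Sep: +$435.29 → $1,551.82
  Oct: +$435.29 − $624.63 → $1,362.48
  Nov: +$435.29 → $1,797.77
  Dec: +$435.29 → $2,233.06
  Jan: +$435.29 − $624.63 → $2,043.72
  Feb: +$435.29 − $2,724.96 → -$245.95
  Mar: +$435.29 → $189.34
  Apr: +$435.29 − $624.63 → $0.00
Lowest trial balance = -$245.95 (Feb)
Initial deposit = cushion − low point = $435.29 − (-$245.95) = $681.24

$681.24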